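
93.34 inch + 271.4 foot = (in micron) 8.509e+07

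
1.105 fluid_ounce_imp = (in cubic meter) 3.14e-05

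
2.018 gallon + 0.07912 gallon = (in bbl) 0.04993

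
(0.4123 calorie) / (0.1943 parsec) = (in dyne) 2.877e-11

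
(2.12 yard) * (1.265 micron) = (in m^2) 2.452e-06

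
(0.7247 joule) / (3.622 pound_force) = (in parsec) 1.458e-18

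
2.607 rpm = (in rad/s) 0.273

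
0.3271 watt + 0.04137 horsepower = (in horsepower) 0.04181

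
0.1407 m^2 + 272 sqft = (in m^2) 25.41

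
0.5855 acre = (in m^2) 2369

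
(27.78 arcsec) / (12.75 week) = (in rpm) 1.668e-10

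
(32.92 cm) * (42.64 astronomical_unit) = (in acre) 5.189e+08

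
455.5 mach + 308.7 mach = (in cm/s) 2.602e+07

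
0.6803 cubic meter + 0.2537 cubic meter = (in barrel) 5.875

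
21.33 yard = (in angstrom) 1.95e+11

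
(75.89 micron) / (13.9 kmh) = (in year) 6.233e-13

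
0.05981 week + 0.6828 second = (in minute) 602.9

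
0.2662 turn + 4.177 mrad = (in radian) 1.677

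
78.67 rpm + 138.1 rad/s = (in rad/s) 146.3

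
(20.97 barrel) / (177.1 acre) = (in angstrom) 4.652e+04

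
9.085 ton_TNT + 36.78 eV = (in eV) 2.372e+29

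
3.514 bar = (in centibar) 351.4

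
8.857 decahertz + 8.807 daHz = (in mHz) 1.766e+05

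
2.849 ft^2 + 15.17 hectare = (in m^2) 1.517e+05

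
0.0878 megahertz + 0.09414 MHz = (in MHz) 0.1819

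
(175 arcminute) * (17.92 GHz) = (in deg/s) 5.227e+10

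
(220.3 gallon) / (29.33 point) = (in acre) 0.01992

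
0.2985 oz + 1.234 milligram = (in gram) 8.464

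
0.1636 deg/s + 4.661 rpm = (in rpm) 4.688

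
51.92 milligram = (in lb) 0.0001145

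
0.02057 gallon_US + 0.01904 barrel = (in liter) 3.105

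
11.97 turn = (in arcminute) 2.586e+05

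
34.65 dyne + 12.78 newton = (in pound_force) 2.873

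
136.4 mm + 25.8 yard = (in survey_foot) 77.85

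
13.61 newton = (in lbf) 3.06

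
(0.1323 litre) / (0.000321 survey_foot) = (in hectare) 0.0001352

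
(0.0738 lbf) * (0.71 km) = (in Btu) 0.2209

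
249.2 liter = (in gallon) 65.83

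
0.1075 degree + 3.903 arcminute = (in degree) 0.1726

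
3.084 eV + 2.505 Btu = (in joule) 2643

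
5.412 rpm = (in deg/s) 32.47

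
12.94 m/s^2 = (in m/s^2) 12.94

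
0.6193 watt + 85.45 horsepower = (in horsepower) 85.45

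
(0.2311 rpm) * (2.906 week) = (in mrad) 4.253e+07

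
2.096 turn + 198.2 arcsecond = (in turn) 2.096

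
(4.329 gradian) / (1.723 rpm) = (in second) 0.3769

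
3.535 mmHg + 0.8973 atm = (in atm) 0.902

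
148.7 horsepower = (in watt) 1.109e+05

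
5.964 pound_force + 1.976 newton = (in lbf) 6.408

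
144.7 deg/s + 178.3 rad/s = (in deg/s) 1.036e+04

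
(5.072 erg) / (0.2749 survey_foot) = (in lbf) 1.361e-06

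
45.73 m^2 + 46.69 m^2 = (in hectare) 0.009242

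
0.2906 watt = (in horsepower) 0.0003897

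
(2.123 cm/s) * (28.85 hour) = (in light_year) 2.331e-13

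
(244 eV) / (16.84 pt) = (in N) 6.58e-15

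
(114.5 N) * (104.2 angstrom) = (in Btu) 1.131e-09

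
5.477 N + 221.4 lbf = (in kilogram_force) 101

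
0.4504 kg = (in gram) 450.4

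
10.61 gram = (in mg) 1.061e+04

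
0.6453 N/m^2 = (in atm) 6.369e-06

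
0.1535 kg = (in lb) 0.3384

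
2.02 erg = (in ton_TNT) 4.828e-17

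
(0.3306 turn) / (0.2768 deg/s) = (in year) 1.363e-05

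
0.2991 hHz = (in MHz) 2.991e-05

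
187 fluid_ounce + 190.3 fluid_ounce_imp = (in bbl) 0.06879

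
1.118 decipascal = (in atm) 1.103e-06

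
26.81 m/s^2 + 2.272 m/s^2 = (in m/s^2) 29.08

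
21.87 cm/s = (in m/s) 0.2187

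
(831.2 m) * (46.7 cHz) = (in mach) 1.14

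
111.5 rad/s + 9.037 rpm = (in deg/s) 6443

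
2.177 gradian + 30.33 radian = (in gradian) 1933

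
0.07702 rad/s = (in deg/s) 4.413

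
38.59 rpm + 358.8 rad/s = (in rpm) 3465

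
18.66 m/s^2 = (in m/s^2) 18.66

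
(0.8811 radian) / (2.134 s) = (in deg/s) 23.66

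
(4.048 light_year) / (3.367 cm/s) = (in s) 1.137e+18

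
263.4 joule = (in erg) 2.634e+09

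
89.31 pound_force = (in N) 397.3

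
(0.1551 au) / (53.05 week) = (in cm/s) 7.232e+04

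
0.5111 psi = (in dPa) 3.524e+04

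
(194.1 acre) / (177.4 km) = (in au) 2.96e-11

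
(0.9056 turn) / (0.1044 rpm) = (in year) 1.65e-05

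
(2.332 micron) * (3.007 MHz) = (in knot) 13.63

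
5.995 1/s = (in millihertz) 5995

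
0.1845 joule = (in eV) 1.152e+18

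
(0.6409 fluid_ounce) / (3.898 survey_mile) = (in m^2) 3.021e-09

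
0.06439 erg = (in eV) 4.019e+10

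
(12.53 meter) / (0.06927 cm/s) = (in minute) 301.5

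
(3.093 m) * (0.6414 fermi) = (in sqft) 2.135e-14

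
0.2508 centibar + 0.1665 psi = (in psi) 0.2029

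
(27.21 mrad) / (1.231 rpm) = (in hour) 5.863e-05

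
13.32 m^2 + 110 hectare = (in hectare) 110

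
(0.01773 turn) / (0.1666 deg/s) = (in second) 38.31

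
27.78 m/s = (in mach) 0.08159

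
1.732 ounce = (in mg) 4.91e+04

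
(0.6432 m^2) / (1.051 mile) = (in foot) 0.001248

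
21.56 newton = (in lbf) 4.847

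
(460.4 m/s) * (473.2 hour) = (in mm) 7.843e+11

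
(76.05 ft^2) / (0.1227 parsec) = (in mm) 1.866e-12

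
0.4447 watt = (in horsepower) 0.0005964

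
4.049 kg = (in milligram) 4.049e+06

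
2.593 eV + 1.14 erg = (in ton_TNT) 2.725e-17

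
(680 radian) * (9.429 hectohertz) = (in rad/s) 6.412e+05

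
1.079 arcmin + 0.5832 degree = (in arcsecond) 2164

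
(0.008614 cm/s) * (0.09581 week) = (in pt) 1.415e+04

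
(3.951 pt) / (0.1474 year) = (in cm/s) 2.999e-08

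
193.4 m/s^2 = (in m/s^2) 193.4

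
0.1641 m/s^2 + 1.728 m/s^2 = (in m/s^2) 1.892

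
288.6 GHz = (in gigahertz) 288.6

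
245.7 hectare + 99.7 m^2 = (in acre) 607.2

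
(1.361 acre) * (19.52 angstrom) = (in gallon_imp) 0.002365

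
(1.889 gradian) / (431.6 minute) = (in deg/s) 6.565e-05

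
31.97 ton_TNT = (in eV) 8.349e+29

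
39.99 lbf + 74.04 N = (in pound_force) 56.63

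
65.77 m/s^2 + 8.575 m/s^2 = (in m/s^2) 74.34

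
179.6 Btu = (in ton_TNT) 4.529e-05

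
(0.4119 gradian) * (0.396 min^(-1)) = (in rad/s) 4.27e-05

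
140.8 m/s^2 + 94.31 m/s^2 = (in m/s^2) 235.1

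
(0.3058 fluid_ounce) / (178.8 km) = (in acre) 1.25e-14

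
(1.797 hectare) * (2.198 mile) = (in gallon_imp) 1.398e+10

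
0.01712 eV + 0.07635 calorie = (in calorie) 0.07635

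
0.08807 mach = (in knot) 58.29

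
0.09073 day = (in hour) 2.178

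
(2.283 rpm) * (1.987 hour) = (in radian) 1710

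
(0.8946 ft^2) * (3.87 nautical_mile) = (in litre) 5.957e+05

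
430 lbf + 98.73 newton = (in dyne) 2.011e+08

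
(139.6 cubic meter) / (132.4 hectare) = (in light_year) 1.114e-20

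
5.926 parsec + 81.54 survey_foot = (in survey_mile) 1.136e+14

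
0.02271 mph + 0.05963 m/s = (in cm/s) 6.978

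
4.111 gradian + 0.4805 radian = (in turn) 0.08675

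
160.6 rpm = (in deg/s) 963.6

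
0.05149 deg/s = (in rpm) 0.008582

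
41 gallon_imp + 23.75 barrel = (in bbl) 24.92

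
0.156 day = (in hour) 3.744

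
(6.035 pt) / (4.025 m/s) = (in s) 0.0005289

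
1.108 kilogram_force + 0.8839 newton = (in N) 11.75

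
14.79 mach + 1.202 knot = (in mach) 14.79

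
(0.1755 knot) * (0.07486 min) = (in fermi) 4.055e+14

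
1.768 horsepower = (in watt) 1318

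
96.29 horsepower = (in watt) 7.18e+04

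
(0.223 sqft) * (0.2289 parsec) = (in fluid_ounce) 4.948e+18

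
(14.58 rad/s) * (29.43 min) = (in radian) 2.575e+04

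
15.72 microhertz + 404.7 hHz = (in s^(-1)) 4.047e+04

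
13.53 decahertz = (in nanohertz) 1.353e+11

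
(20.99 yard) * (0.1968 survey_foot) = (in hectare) 0.0001151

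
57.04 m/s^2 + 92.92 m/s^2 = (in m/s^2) 150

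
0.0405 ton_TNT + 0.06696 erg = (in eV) 1.058e+27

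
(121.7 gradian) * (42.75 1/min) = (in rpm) 13.01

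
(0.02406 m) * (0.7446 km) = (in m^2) 17.92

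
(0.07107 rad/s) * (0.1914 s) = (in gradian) 0.866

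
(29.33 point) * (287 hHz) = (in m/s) 297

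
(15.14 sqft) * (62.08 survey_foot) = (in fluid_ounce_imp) 9.367e+05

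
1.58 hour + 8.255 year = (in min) 4.339e+06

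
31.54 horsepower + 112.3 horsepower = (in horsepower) 143.8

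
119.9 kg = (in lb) 264.3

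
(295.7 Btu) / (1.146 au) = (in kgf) 1.856e-07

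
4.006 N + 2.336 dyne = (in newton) 4.006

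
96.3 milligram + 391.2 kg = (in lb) 862.4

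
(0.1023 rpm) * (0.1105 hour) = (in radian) 4.262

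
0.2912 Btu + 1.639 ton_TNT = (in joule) 6.858e+09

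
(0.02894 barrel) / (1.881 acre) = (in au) 4.04e-18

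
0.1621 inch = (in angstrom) 4.117e+07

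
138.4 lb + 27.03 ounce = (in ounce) 2241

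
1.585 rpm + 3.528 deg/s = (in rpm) 2.173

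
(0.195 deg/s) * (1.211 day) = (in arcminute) 1.224e+06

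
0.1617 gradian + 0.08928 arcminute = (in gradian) 0.1634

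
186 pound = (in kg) 84.37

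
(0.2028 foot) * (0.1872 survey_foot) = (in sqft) 0.03796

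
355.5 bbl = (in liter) 5.652e+04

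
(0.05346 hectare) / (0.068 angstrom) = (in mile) 4.885e+10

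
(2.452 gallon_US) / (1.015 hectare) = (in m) 9.145e-07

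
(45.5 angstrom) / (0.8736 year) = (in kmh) 5.946e-16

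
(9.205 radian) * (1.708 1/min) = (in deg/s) 15.01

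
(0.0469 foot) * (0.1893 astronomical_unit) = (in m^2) 4.048e+08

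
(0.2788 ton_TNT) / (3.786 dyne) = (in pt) 8.734e+16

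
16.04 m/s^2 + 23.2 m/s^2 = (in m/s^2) 39.24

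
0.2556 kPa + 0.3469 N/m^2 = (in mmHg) 1.92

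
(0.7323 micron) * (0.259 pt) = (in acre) 1.653e-14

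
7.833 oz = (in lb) 0.4896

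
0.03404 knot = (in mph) 0.03917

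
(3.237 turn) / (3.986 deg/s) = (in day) 0.003384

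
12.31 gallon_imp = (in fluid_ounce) 1892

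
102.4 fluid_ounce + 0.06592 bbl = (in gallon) 3.569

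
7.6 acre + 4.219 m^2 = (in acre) 7.601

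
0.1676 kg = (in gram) 167.6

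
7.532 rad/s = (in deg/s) 431.6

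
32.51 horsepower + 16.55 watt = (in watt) 2.426e+04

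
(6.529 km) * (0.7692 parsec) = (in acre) 3.829e+16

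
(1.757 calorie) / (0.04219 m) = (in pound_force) 39.17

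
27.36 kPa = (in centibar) 27.36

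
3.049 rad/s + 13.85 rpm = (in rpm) 42.97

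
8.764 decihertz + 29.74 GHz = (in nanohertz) 2.974e+19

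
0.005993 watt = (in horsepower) 8.037e-06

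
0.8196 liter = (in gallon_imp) 0.1803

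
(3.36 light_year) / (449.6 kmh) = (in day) 2.946e+09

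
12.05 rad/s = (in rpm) 115.1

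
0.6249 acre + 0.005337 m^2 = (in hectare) 0.2529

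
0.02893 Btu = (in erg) 3.052e+08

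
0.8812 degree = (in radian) 0.01538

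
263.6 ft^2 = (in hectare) 0.002449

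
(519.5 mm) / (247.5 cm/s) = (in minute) 0.003498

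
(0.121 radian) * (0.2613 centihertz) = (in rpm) 0.003019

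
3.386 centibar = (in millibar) 33.86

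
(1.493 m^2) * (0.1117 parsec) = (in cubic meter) 5.146e+15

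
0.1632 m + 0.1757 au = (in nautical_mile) 1.419e+07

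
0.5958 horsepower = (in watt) 444.3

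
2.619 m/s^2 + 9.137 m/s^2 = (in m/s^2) 11.76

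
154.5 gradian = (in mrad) 2427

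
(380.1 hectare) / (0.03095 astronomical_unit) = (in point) 2.327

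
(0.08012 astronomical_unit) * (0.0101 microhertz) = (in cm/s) 1.211e+04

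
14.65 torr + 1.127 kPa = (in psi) 0.4467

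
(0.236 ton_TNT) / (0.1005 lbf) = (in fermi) 2.209e+24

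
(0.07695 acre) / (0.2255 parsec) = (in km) 4.475e-17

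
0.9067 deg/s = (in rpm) 0.1511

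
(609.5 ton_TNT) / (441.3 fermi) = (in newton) 5.779e+24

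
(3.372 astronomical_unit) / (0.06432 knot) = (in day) 1.764e+08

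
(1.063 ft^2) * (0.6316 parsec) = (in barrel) 1.211e+16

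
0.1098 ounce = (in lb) 0.006862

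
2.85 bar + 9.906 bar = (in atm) 12.59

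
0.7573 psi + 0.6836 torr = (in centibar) 5.313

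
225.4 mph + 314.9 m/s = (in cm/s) 4.157e+04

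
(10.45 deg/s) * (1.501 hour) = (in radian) 985.5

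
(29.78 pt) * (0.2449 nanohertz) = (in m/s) 2.573e-12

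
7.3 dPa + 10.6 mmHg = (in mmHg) 10.61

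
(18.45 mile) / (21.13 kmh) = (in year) 0.0001604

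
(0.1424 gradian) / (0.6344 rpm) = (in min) 0.0005612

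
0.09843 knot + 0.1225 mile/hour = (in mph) 0.2358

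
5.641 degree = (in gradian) 6.268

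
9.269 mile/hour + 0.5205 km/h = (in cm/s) 428.8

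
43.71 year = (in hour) 3.829e+05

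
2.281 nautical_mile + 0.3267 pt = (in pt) 1.197e+07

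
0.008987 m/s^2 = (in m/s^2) 0.008987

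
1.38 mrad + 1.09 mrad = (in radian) 0.00247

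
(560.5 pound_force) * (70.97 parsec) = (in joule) 5.46e+21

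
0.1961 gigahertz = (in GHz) 0.1961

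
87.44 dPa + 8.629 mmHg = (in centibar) 1.159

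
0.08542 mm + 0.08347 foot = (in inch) 1.005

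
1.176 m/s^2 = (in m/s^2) 1.176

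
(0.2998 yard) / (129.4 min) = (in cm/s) 0.003531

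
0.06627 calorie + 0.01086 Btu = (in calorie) 2.805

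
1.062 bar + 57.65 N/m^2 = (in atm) 1.049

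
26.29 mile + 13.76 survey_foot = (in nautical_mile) 22.85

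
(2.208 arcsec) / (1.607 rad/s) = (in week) 1.101e-11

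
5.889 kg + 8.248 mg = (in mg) 5.889e+06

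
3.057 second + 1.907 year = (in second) 6.014e+07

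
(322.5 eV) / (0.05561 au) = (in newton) 6.211e-27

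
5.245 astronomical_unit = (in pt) 2.224e+15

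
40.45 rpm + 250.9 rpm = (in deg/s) 1748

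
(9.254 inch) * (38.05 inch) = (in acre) 5.614e-05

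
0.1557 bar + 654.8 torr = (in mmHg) 771.6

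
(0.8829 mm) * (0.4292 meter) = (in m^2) 0.0003789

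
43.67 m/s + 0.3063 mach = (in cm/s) 1.48e+04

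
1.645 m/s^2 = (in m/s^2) 1.645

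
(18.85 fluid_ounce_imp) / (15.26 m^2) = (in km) 3.51e-08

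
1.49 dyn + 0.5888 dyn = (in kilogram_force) 2.12e-06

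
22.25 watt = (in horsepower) 0.02984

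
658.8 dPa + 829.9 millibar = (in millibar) 830.6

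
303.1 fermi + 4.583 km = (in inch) 1.804e+05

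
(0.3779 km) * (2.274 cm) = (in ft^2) 92.5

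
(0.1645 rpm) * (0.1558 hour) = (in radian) 9.662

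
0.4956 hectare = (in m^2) 4956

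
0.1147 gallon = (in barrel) 0.002731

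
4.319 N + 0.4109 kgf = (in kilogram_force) 0.8513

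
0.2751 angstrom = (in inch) 1.083e-09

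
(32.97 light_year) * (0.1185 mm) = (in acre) 9.134e+09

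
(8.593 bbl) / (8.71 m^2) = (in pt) 444.6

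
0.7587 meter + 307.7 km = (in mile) 191.2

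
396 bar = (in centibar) 3.96e+04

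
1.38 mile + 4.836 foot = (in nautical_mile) 1.2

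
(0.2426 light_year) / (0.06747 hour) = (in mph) 2.114e+13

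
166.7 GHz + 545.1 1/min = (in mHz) 1.667e+14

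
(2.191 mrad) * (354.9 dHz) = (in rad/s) 0.07776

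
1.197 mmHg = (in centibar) 0.1596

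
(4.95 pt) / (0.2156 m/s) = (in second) 0.008099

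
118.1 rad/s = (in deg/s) 6767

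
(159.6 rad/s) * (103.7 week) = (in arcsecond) 2.065e+15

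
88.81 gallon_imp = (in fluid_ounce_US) 1.365e+04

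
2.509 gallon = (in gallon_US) 2.509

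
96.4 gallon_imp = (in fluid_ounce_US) 1.482e+04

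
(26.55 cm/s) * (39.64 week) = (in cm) 6.365e+08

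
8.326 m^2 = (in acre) 0.002057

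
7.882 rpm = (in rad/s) 0.8254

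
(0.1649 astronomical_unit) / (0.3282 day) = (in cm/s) 8.699e+07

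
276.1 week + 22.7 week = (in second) 1.807e+08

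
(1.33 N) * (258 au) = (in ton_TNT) 1.227e+04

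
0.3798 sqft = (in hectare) 3.528e-06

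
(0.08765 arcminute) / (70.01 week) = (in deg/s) 3.45e-11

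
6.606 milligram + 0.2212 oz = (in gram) 6.278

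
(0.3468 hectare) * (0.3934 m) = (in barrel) 8581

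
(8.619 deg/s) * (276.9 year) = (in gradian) 8.363e+10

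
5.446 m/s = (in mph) 12.18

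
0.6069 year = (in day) 221.5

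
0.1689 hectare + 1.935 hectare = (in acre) 5.199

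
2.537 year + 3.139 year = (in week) 296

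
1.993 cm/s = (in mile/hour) 0.04458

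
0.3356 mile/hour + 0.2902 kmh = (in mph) 0.5159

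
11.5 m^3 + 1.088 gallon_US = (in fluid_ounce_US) 3.89e+05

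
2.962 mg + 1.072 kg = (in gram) 1072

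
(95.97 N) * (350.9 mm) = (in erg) 3.368e+08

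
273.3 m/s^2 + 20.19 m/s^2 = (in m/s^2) 293.5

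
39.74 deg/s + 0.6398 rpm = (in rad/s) 0.7606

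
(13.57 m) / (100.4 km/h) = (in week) 8.045e-07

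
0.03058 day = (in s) 2642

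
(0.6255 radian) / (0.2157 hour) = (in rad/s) 0.0008055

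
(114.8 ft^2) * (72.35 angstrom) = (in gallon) 2.038e-05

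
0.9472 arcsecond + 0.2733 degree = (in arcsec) 984.8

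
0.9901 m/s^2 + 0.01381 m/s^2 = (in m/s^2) 1.004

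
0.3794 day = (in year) 0.001039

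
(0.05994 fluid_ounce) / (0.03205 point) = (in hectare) 1.568e-05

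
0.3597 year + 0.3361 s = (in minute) 1.891e+05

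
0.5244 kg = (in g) 524.4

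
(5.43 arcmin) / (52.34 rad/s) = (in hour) 8.383e-09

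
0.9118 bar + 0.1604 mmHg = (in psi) 13.23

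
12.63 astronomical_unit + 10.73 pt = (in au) 12.63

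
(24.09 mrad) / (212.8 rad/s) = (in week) 1.872e-10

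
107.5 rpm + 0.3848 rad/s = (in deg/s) 667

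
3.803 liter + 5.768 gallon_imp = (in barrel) 0.1889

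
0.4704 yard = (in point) 1219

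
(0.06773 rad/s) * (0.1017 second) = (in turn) 0.001096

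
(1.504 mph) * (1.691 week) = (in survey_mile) 427.3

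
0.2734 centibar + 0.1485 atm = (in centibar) 15.32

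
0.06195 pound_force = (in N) 0.2756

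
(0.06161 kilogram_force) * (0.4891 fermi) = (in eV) 1844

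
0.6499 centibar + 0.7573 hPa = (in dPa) 7256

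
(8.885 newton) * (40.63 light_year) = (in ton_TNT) 8.163e+08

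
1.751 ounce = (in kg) 0.04964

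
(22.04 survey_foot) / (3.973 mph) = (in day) 4.378e-05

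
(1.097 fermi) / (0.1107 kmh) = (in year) 1.131e-21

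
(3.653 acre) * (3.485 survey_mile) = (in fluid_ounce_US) 2.804e+12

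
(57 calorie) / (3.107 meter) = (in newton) 76.76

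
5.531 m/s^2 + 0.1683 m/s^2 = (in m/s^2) 5.699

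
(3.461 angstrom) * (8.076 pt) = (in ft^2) 1.061e-11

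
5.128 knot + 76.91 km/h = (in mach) 0.07049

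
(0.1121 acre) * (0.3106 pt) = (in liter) 49.71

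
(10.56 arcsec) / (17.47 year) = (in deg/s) 5.324e-12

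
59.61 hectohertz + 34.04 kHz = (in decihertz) 4e+05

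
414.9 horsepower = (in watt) 3.094e+05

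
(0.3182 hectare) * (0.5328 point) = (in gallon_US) 158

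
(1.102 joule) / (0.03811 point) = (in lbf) 1.843e+04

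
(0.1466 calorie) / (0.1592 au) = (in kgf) 2.626e-12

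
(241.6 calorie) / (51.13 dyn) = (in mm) 1.977e+09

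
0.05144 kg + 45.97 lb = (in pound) 46.08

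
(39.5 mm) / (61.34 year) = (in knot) 3.969e-11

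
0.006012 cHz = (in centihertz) 0.006012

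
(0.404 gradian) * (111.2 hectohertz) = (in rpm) 673.9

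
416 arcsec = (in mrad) 2.017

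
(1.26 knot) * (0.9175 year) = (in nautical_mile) 1.013e+04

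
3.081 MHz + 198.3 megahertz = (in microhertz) 2.014e+14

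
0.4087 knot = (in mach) 0.0006175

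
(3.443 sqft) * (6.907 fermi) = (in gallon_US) 5.836e-13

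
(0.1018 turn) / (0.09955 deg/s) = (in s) 368.1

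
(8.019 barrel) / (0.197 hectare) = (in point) 1.834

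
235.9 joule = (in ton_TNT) 5.638e-08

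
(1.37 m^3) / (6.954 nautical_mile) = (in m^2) 0.0001064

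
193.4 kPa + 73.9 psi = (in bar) 7.029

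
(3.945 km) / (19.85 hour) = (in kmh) 0.1987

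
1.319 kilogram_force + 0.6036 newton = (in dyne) 1.354e+06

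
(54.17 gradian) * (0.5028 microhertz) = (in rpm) 4.086e-06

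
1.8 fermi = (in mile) 1.118e-18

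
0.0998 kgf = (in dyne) 9.787e+04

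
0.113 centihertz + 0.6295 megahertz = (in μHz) 6.295e+11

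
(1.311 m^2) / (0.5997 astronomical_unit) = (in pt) 4.142e-08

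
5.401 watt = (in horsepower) 0.007243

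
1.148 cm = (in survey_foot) 0.03766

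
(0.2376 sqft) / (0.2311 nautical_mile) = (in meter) 5.157e-05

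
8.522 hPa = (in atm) 0.008411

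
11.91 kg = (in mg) 1.191e+07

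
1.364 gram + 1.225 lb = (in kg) 0.557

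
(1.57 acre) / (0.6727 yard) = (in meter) 1.033e+04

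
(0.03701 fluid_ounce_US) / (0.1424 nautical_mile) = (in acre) 1.026e-12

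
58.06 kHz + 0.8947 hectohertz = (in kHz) 58.15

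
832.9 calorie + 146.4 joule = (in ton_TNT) 8.679e-07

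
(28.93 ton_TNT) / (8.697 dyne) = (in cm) 1.392e+17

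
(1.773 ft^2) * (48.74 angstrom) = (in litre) 8.028e-07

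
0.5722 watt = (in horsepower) 0.0007673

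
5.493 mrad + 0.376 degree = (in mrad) 12.06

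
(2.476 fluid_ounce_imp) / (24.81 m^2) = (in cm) 0.0002836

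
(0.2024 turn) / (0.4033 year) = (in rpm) 9.548e-07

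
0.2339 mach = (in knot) 154.8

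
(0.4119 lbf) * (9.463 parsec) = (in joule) 5.35e+17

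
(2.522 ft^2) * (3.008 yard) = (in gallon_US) 170.2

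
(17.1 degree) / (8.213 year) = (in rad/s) 1.152e-09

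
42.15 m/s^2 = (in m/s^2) 42.15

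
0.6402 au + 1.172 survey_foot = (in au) 0.6402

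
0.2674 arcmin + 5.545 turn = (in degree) 1996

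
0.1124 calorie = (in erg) 4.703e+06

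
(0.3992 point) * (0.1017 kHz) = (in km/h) 0.05156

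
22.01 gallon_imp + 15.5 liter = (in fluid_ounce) 3908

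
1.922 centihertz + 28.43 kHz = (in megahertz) 0.02843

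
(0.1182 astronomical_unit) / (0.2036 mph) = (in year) 6160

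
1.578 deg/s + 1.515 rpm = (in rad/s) 0.1862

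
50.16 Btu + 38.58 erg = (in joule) 5.292e+04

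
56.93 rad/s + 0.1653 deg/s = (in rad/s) 56.93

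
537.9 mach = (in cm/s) 1.832e+07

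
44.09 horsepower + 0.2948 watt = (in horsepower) 44.09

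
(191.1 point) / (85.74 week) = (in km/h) 4.68e-09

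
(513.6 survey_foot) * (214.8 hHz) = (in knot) 6.536e+06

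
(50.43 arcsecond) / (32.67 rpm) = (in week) 1.182e-10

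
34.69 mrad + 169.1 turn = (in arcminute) 3.653e+06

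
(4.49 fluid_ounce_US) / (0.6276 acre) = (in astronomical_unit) 3.495e-19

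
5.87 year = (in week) 306.1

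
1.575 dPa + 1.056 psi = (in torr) 54.61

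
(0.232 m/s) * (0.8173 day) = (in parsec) 5.309e-13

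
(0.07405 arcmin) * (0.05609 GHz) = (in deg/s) 6.922e+04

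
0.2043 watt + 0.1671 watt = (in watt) 0.3714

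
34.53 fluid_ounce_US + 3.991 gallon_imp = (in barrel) 0.1205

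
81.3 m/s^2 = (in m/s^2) 81.3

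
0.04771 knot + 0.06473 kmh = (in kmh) 0.1531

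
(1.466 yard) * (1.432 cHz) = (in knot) 0.03731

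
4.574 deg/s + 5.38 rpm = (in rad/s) 0.6432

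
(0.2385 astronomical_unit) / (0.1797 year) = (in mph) 1.408e+04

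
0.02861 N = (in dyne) 2861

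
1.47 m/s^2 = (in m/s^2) 1.47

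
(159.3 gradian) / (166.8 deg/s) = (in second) 0.8595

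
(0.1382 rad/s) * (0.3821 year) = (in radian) 1.665e+06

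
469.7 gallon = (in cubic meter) 1.778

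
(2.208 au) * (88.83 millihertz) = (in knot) 5.704e+10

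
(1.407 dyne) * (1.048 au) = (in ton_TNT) 0.0005272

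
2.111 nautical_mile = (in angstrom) 3.91e+13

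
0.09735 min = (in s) 5.841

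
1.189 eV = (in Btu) 1.806e-22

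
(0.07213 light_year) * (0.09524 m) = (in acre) 1.606e+10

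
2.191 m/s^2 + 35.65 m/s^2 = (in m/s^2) 37.84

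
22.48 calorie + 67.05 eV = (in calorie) 22.48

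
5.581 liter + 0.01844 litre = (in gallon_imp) 1.232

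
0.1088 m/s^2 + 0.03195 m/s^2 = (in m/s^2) 0.1407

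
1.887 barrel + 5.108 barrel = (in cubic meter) 1.112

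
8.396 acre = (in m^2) 3.398e+04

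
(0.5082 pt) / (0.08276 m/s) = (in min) 3.61e-05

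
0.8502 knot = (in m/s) 0.4374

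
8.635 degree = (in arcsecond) 3.109e+04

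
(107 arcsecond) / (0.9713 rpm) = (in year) 1.617e-10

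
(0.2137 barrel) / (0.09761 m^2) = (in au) 2.327e-12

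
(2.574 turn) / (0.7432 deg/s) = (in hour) 0.3463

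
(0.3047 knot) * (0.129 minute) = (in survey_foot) 3.98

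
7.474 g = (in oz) 0.2636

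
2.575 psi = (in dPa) 1.775e+05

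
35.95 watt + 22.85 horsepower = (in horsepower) 22.9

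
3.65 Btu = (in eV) 2.404e+22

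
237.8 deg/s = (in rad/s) 4.15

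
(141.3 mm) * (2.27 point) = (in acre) 2.796e-08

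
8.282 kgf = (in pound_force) 18.26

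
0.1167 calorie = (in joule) 0.4883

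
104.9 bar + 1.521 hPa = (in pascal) 1.049e+07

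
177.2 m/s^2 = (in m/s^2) 177.2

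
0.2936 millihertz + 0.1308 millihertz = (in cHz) 0.04244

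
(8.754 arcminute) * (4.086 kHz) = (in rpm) 99.36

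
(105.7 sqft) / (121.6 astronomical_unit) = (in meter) 5.398e-13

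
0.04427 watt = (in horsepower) 5.937e-05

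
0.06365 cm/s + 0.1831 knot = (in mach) 0.0002785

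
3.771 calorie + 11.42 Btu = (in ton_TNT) 2.883e-06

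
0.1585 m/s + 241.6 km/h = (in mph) 150.5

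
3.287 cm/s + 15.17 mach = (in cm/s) 5.165e+05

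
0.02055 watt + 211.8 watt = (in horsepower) 0.2841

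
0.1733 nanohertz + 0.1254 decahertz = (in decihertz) 12.54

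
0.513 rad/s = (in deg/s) 29.39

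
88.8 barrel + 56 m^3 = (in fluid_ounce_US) 2.371e+06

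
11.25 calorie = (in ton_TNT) 1.125e-08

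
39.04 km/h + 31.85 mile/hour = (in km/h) 90.3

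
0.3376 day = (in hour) 8.102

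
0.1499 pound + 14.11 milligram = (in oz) 2.399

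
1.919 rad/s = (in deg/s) 110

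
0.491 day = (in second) 4.242e+04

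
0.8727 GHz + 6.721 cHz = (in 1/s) 8.727e+08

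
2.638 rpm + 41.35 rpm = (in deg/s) 263.9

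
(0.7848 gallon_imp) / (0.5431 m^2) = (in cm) 0.6569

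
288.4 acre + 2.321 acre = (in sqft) 1.266e+07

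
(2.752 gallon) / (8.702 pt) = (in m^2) 3.393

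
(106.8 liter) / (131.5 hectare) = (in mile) 5.047e-11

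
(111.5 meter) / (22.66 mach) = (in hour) 4.014e-06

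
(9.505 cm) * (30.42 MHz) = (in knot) 5.62e+06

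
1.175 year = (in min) 6.176e+05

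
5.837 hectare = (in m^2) 5.837e+04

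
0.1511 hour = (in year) 1.725e-05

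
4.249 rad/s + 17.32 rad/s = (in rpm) 206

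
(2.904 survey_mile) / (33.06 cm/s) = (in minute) 235.6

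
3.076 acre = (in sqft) 1.34e+05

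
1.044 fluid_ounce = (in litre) 0.03087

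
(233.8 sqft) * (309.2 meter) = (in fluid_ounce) 2.271e+08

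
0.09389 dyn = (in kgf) 9.574e-08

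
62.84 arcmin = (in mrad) 18.28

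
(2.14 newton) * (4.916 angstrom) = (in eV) 6.566e+09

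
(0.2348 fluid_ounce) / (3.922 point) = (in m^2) 0.005019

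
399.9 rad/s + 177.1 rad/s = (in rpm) 5510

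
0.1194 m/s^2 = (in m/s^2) 0.1194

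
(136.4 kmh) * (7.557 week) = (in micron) 1.732e+14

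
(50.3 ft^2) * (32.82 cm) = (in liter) 1534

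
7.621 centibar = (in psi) 1.105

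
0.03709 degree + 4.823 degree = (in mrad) 84.82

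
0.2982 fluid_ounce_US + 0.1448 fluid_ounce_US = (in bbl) 8.24e-05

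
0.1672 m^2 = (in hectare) 1.672e-05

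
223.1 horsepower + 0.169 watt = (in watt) 1.664e+05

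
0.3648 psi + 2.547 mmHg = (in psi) 0.4141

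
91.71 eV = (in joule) 1.469e-17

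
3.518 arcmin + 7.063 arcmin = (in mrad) 3.078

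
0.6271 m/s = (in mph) 1.403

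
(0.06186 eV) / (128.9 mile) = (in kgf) 4.872e-27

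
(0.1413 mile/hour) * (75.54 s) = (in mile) 0.002965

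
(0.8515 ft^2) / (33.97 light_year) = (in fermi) 0.0002461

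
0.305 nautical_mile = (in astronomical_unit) 3.776e-09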